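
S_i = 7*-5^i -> [7, -35, 175, -875, 4375]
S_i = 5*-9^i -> [5, -45, 405, -3645, 32805]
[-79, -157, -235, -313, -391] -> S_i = -79 + -78*i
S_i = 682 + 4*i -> [682, 686, 690, 694, 698]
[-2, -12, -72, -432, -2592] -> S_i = -2*6^i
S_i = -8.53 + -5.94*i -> [-8.53, -14.47, -20.41, -26.35, -32.29]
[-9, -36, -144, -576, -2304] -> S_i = -9*4^i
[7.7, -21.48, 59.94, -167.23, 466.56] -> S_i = 7.70*(-2.79)^i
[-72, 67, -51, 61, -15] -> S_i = Random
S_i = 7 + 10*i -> [7, 17, 27, 37, 47]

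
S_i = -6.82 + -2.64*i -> [-6.82, -9.46, -12.1, -14.74, -17.38]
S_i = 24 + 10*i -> [24, 34, 44, 54, 64]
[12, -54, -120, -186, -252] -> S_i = 12 + -66*i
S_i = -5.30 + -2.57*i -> [-5.3, -7.87, -10.44, -13.01, -15.58]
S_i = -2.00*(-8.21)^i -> [-2.0, 16.42, -134.81, 1106.78, -9086.63]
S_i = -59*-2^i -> [-59, 118, -236, 472, -944]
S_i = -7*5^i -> [-7, -35, -175, -875, -4375]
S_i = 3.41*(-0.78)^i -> [3.41, -2.66, 2.07, -1.62, 1.26]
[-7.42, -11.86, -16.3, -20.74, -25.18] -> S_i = -7.42 + -4.44*i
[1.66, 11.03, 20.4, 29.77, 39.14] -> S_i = 1.66 + 9.37*i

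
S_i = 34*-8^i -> [34, -272, 2176, -17408, 139264]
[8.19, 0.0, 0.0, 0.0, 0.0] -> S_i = 8.19*0.00^i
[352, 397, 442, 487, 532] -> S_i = 352 + 45*i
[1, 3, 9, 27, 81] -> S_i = 1*3^i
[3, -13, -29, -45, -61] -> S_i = 3 + -16*i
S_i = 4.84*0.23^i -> [4.84, 1.11, 0.26, 0.06, 0.01]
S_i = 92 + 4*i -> [92, 96, 100, 104, 108]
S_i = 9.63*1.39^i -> [9.63, 13.39, 18.61, 25.86, 35.95]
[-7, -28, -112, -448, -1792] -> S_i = -7*4^i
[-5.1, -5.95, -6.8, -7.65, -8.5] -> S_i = -5.10 + -0.85*i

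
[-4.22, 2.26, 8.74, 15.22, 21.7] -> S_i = -4.22 + 6.48*i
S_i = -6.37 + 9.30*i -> [-6.37, 2.93, 12.23, 21.53, 30.83]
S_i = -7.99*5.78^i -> [-7.99, -46.18, -266.93, -1542.87, -8917.81]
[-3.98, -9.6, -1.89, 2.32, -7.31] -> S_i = Random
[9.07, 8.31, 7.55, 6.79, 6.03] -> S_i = 9.07 + -0.76*i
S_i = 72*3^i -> [72, 216, 648, 1944, 5832]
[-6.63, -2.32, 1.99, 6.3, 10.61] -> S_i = -6.63 + 4.31*i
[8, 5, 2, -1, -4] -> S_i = 8 + -3*i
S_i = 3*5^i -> [3, 15, 75, 375, 1875]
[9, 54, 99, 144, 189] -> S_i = 9 + 45*i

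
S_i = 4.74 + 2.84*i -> [4.74, 7.58, 10.42, 13.26, 16.1]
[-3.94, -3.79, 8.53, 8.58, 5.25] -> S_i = Random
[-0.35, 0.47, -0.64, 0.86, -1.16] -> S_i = -0.35*(-1.35)^i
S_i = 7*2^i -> [7, 14, 28, 56, 112]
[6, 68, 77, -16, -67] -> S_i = Random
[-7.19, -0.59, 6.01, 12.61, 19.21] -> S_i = -7.19 + 6.60*i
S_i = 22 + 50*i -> [22, 72, 122, 172, 222]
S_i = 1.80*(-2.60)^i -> [1.8, -4.68, 12.17, -31.64, 82.26]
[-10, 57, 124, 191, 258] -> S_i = -10 + 67*i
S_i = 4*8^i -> [4, 32, 256, 2048, 16384]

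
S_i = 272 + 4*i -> [272, 276, 280, 284, 288]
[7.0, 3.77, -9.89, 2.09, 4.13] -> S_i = Random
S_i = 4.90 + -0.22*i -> [4.9, 4.68, 4.46, 4.24, 4.02]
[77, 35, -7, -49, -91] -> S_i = 77 + -42*i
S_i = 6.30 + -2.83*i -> [6.3, 3.47, 0.64, -2.19, -5.02]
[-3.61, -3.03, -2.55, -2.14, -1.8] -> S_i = -3.61*0.84^i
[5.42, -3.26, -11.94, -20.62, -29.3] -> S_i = 5.42 + -8.68*i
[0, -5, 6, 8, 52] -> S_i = Random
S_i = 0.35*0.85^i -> [0.35, 0.3, 0.25, 0.21, 0.18]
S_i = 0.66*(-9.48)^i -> [0.66, -6.26, 59.31, -562.3, 5330.61]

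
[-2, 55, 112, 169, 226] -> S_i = -2 + 57*i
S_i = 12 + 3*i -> [12, 15, 18, 21, 24]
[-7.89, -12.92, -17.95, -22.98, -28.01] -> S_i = -7.89 + -5.03*i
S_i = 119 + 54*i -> [119, 173, 227, 281, 335]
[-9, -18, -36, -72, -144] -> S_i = -9*2^i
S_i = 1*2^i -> [1, 2, 4, 8, 16]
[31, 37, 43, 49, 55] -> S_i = 31 + 6*i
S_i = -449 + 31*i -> [-449, -418, -387, -356, -325]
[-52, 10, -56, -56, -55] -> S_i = Random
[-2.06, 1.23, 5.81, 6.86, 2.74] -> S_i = Random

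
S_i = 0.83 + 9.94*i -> [0.83, 10.77, 20.71, 30.65, 40.59]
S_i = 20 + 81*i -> [20, 101, 182, 263, 344]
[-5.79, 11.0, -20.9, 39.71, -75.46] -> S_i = -5.79*(-1.90)^i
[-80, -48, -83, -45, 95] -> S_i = Random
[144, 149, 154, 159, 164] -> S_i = 144 + 5*i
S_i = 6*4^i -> [6, 24, 96, 384, 1536]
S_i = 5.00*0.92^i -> [5.0, 4.6, 4.23, 3.89, 3.58]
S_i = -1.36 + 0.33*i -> [-1.36, -1.03, -0.7, -0.37, -0.04]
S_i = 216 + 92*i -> [216, 308, 400, 492, 584]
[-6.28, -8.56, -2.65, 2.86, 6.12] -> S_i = Random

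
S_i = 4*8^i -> [4, 32, 256, 2048, 16384]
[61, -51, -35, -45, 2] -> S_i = Random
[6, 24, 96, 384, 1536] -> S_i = 6*4^i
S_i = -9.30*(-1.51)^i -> [-9.3, 14.04, -21.2, 32.02, -48.35]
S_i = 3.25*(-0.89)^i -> [3.25, -2.89, 2.57, -2.29, 2.04]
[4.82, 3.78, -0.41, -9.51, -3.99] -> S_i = Random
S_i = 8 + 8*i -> [8, 16, 24, 32, 40]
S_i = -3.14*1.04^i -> [-3.14, -3.27, -3.4, -3.53, -3.67]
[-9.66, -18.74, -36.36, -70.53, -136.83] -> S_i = -9.66*1.94^i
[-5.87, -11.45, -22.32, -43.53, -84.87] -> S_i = -5.87*1.95^i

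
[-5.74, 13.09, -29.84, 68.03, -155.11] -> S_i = -5.74*(-2.28)^i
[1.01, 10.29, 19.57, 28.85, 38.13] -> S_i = 1.01 + 9.28*i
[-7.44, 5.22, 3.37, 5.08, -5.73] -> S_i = Random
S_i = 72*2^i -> [72, 144, 288, 576, 1152]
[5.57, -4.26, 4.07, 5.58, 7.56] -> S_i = Random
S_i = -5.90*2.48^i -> [-5.9, -14.63, -36.29, -89.99, -223.18]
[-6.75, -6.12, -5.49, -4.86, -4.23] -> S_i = -6.75 + 0.63*i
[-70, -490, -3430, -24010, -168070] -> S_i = -70*7^i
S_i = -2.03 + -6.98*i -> [-2.03, -9.01, -15.99, -22.97, -29.95]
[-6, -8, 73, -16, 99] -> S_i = Random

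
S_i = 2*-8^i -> [2, -16, 128, -1024, 8192]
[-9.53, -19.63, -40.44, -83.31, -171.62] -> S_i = -9.53*2.06^i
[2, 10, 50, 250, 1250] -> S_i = 2*5^i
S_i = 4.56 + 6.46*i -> [4.56, 11.02, 17.48, 23.94, 30.4]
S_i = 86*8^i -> [86, 688, 5504, 44032, 352256]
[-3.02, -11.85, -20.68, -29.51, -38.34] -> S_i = -3.02 + -8.83*i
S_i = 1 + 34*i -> [1, 35, 69, 103, 137]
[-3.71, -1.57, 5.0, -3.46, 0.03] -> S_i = Random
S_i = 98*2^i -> [98, 196, 392, 784, 1568]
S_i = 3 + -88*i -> [3, -85, -173, -261, -349]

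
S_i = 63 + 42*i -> [63, 105, 147, 189, 231]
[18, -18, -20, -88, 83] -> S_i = Random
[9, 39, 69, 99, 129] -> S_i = 9 + 30*i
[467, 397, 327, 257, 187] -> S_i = 467 + -70*i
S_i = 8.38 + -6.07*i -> [8.38, 2.31, -3.76, -9.83, -15.9]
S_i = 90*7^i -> [90, 630, 4410, 30870, 216090]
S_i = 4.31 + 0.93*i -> [4.31, 5.24, 6.17, 7.1, 8.03]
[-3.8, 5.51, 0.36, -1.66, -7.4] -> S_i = Random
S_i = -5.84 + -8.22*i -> [-5.84, -14.06, -22.28, -30.5, -38.72]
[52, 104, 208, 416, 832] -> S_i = 52*2^i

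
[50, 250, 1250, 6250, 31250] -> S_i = 50*5^i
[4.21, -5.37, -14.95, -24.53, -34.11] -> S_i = 4.21 + -9.58*i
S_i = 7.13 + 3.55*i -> [7.13, 10.68, 14.23, 17.78, 21.33]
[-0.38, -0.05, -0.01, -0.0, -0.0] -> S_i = -0.38*0.12^i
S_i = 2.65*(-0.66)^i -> [2.65, -1.75, 1.15, -0.76, 0.5]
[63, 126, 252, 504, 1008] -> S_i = 63*2^i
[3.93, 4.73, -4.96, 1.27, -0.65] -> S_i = Random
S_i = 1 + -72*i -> [1, -71, -143, -215, -287]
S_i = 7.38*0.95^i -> [7.38, 7.01, 6.66, 6.33, 6.01]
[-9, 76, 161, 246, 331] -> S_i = -9 + 85*i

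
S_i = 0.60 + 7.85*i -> [0.6, 8.45, 16.3, 24.15, 32.0]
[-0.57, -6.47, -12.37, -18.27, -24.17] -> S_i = -0.57 + -5.90*i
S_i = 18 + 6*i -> [18, 24, 30, 36, 42]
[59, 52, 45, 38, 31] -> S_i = 59 + -7*i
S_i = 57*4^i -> [57, 228, 912, 3648, 14592]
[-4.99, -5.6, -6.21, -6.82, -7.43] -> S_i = -4.99 + -0.61*i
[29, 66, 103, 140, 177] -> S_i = 29 + 37*i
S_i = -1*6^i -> [-1, -6, -36, -216, -1296]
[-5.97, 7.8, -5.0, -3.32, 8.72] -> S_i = Random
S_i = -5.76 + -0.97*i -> [-5.76, -6.73, -7.7, -8.67, -9.64]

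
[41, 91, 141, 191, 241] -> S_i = 41 + 50*i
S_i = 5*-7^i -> [5, -35, 245, -1715, 12005]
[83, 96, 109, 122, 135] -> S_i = 83 + 13*i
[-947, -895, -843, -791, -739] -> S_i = -947 + 52*i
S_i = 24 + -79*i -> [24, -55, -134, -213, -292]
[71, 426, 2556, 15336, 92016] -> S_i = 71*6^i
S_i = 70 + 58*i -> [70, 128, 186, 244, 302]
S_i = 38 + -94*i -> [38, -56, -150, -244, -338]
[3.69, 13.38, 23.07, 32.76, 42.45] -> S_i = 3.69 + 9.69*i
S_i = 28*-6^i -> [28, -168, 1008, -6048, 36288]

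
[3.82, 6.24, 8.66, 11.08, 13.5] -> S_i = 3.82 + 2.42*i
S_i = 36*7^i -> [36, 252, 1764, 12348, 86436]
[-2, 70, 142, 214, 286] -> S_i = -2 + 72*i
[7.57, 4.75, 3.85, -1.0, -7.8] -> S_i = Random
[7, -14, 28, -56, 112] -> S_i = 7*-2^i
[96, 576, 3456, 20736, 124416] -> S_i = 96*6^i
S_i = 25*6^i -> [25, 150, 900, 5400, 32400]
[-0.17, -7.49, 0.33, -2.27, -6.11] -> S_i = Random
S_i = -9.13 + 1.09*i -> [-9.13, -8.04, -6.95, -5.86, -4.77]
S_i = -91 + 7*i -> [-91, -84, -77, -70, -63]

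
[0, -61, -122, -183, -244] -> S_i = 0 + -61*i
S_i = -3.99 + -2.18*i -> [-3.99, -6.17, -8.35, -10.53, -12.71]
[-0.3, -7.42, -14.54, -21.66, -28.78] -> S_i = -0.30 + -7.12*i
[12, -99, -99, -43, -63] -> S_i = Random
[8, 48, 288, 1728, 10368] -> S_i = 8*6^i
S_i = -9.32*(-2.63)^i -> [-9.32, 24.51, -64.47, 169.54, -445.9]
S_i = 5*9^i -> [5, 45, 405, 3645, 32805]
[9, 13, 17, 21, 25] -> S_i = 9 + 4*i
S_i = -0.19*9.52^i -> [-0.19, -1.81, -17.22, -163.93, -1560.64]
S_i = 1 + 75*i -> [1, 76, 151, 226, 301]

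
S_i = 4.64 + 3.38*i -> [4.64, 8.02, 11.4, 14.78, 18.16]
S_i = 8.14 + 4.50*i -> [8.14, 12.64, 17.14, 21.64, 26.14]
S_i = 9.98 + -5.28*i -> [9.98, 4.7, -0.58, -5.86, -11.14]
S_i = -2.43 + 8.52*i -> [-2.43, 6.09, 14.61, 23.13, 31.65]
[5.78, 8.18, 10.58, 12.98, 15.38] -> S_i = 5.78 + 2.40*i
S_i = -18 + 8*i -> [-18, -10, -2, 6, 14]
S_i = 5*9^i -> [5, 45, 405, 3645, 32805]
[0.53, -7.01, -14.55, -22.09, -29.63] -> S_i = 0.53 + -7.54*i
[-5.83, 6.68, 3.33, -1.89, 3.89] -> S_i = Random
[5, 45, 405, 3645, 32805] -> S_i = 5*9^i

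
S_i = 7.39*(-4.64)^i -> [7.39, -34.29, 159.1, -738.24, 3425.44]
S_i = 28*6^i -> [28, 168, 1008, 6048, 36288]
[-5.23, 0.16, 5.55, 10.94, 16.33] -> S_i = -5.23 + 5.39*i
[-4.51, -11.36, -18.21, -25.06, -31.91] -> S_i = -4.51 + -6.85*i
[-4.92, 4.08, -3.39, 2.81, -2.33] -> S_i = -4.92*(-0.83)^i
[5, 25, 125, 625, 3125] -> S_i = 5*5^i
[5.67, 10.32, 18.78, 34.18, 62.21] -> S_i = 5.67*1.82^i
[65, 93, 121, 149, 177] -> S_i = 65 + 28*i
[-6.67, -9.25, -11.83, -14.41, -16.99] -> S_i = -6.67 + -2.58*i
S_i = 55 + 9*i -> [55, 64, 73, 82, 91]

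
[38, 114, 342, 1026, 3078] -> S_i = 38*3^i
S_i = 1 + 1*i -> [1, 2, 3, 4, 5]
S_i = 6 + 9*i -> [6, 15, 24, 33, 42]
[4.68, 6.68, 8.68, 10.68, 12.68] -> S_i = 4.68 + 2.00*i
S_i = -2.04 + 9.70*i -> [-2.04, 7.66, 17.36, 27.06, 36.76]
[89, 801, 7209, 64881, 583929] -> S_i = 89*9^i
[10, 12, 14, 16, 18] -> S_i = 10 + 2*i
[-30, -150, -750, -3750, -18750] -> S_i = -30*5^i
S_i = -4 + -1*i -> [-4, -5, -6, -7, -8]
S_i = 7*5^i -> [7, 35, 175, 875, 4375]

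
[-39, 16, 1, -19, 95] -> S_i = Random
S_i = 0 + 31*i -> [0, 31, 62, 93, 124]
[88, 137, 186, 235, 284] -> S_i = 88 + 49*i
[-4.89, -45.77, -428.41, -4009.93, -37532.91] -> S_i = -4.89*9.36^i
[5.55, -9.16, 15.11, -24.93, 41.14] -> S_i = 5.55*(-1.65)^i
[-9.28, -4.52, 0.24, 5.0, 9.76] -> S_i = -9.28 + 4.76*i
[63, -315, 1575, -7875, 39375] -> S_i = 63*-5^i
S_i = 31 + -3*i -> [31, 28, 25, 22, 19]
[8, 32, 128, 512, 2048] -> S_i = 8*4^i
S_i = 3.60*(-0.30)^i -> [3.6, -1.08, 0.32, -0.1, 0.03]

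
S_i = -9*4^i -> [-9, -36, -144, -576, -2304]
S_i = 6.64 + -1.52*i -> [6.64, 5.12, 3.6, 2.08, 0.56]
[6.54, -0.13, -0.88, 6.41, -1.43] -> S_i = Random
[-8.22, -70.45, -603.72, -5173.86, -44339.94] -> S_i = -8.22*8.57^i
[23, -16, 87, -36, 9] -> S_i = Random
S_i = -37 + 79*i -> [-37, 42, 121, 200, 279]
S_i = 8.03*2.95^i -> [8.03, 23.69, 69.88, 206.15, 608.14]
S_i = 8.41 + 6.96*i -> [8.41, 15.37, 22.33, 29.29, 36.25]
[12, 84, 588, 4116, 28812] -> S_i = 12*7^i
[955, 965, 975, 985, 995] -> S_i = 955 + 10*i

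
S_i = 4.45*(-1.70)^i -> [4.45, -7.56, 12.86, -21.86, 37.17]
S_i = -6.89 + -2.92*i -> [-6.89, -9.81, -12.73, -15.65, -18.57]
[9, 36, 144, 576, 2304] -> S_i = 9*4^i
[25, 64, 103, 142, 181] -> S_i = 25 + 39*i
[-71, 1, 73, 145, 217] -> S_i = -71 + 72*i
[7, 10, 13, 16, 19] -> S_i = 7 + 3*i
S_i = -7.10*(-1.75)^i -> [-7.1, 12.42, -21.74, 38.05, -66.59]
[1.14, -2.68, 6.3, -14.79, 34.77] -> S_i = 1.14*(-2.35)^i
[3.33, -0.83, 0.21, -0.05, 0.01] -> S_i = 3.33*(-0.25)^i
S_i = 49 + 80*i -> [49, 129, 209, 289, 369]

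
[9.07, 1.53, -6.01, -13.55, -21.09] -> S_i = 9.07 + -7.54*i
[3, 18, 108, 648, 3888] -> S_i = 3*6^i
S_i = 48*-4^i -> [48, -192, 768, -3072, 12288]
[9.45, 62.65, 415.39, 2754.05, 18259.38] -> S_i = 9.45*6.63^i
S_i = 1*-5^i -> [1, -5, 25, -125, 625]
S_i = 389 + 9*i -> [389, 398, 407, 416, 425]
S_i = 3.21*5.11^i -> [3.21, 16.4, 83.82, 428.32, 2188.71]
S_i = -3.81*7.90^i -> [-3.81, -30.1, -237.78, -1878.48, -14839.98]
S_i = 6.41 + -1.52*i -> [6.41, 4.89, 3.37, 1.85, 0.33]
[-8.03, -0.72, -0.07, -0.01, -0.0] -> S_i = -8.03*0.09^i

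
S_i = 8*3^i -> [8, 24, 72, 216, 648]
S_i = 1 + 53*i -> [1, 54, 107, 160, 213]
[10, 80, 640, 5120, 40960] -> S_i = 10*8^i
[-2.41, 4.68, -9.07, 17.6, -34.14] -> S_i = -2.41*(-1.94)^i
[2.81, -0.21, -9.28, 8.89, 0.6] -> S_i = Random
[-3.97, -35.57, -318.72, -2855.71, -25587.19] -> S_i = -3.97*8.96^i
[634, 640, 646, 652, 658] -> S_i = 634 + 6*i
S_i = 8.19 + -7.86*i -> [8.19, 0.33, -7.53, -15.39, -23.25]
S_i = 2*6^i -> [2, 12, 72, 432, 2592]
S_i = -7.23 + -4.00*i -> [-7.23, -11.23, -15.23, -19.23, -23.23]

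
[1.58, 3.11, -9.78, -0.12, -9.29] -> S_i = Random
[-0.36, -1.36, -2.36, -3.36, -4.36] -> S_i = -0.36 + -1.00*i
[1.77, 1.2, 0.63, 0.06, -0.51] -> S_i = 1.77 + -0.57*i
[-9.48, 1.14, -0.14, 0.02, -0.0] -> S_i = -9.48*(-0.12)^i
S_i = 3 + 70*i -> [3, 73, 143, 213, 283]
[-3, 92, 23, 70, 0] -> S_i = Random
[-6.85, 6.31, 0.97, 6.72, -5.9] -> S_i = Random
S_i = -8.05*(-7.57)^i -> [-8.05, 60.94, -461.3, 3492.07, -26435.01]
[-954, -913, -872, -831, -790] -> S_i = -954 + 41*i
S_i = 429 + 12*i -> [429, 441, 453, 465, 477]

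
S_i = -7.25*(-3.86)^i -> [-7.25, 27.98, -108.02, 416.97, -1609.49]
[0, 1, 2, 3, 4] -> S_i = 0 + 1*i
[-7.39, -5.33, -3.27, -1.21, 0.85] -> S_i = -7.39 + 2.06*i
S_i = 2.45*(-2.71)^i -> [2.45, -6.64, 17.99, -48.76, 132.14]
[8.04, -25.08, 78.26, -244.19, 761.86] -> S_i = 8.04*(-3.12)^i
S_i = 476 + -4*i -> [476, 472, 468, 464, 460]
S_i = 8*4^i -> [8, 32, 128, 512, 2048]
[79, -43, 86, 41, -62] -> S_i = Random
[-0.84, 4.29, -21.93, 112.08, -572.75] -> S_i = -0.84*(-5.11)^i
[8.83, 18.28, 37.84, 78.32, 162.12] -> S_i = 8.83*2.07^i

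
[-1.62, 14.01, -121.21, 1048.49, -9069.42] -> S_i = -1.62*(-8.65)^i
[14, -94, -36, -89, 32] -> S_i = Random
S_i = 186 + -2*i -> [186, 184, 182, 180, 178]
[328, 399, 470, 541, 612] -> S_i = 328 + 71*i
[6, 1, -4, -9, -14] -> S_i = 6 + -5*i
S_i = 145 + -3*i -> [145, 142, 139, 136, 133]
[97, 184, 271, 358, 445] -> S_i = 97 + 87*i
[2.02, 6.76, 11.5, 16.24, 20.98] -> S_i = 2.02 + 4.74*i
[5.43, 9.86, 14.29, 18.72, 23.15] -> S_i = 5.43 + 4.43*i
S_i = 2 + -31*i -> [2, -29, -60, -91, -122]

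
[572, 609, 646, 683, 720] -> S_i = 572 + 37*i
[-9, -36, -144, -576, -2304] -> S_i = -9*4^i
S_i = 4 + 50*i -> [4, 54, 104, 154, 204]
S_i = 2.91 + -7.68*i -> [2.91, -4.77, -12.45, -20.13, -27.81]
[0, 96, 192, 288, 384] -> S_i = 0 + 96*i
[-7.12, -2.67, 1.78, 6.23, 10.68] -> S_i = -7.12 + 4.45*i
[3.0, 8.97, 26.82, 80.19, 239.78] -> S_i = 3.00*2.99^i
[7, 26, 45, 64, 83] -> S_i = 7 + 19*i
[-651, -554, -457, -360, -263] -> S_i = -651 + 97*i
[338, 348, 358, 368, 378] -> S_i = 338 + 10*i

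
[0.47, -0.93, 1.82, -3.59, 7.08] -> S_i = 0.47*(-1.97)^i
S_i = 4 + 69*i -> [4, 73, 142, 211, 280]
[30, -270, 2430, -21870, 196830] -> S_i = 30*-9^i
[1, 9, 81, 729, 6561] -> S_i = 1*9^i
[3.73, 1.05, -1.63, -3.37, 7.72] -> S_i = Random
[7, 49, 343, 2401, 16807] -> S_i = 7*7^i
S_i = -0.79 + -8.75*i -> [-0.79, -9.54, -18.29, -27.04, -35.79]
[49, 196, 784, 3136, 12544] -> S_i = 49*4^i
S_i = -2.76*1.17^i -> [-2.76, -3.23, -3.78, -4.42, -5.17]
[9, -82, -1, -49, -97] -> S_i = Random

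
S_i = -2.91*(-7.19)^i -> [-2.91, 20.92, -150.44, 1081.63, -7776.94]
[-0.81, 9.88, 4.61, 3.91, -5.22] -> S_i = Random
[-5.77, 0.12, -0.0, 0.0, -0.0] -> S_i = -5.77*(-0.02)^i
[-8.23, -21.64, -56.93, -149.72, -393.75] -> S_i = -8.23*2.63^i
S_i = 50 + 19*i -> [50, 69, 88, 107, 126]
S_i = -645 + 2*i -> [-645, -643, -641, -639, -637]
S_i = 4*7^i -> [4, 28, 196, 1372, 9604]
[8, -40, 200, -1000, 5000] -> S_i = 8*-5^i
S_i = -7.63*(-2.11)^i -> [-7.63, 16.1, -33.97, 71.68, -151.24]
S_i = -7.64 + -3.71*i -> [-7.64, -11.35, -15.06, -18.77, -22.48]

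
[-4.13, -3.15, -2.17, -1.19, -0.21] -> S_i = -4.13 + 0.98*i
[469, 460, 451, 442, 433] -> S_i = 469 + -9*i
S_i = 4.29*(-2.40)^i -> [4.29, -10.3, 24.71, -59.3, 142.33]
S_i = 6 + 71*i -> [6, 77, 148, 219, 290]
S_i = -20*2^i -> [-20, -40, -80, -160, -320]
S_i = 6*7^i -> [6, 42, 294, 2058, 14406]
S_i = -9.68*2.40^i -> [-9.68, -23.23, -55.76, -133.82, -321.16]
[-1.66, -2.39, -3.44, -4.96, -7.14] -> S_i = -1.66*1.44^i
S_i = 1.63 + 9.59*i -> [1.63, 11.22, 20.81, 30.4, 39.99]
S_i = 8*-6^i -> [8, -48, 288, -1728, 10368]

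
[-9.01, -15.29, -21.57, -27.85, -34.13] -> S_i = -9.01 + -6.28*i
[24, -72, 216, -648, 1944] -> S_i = 24*-3^i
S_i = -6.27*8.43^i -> [-6.27, -52.86, -445.58, -3756.21, -31664.88]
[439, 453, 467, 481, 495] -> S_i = 439 + 14*i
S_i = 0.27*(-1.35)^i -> [0.27, -0.36, 0.49, -0.66, 0.9]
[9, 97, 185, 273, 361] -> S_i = 9 + 88*i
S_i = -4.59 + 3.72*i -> [-4.59, -0.87, 2.85, 6.57, 10.29]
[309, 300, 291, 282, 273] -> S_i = 309 + -9*i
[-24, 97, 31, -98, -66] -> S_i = Random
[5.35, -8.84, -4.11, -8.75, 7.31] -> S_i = Random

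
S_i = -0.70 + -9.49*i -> [-0.7, -10.19, -19.68, -29.17, -38.66]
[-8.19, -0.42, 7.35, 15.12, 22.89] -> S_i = -8.19 + 7.77*i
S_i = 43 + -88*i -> [43, -45, -133, -221, -309]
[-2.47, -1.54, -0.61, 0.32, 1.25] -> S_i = -2.47 + 0.93*i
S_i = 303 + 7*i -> [303, 310, 317, 324, 331]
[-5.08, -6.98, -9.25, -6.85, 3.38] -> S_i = Random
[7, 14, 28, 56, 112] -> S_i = 7*2^i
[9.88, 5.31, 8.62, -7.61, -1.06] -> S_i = Random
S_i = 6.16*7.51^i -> [6.16, 46.26, 347.42, 2609.16, 19594.78]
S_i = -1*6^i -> [-1, -6, -36, -216, -1296]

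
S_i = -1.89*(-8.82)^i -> [-1.89, 16.67, -147.03, 1296.78, -11437.63]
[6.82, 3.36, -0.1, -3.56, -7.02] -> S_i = 6.82 + -3.46*i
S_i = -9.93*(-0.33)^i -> [-9.93, 3.28, -1.08, 0.36, -0.12]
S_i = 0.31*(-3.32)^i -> [0.31, -1.03, 3.42, -11.34, 37.66]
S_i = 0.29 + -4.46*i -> [0.29, -4.17, -8.63, -13.09, -17.55]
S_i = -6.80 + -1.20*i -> [-6.8, -8.0, -9.2, -10.4, -11.6]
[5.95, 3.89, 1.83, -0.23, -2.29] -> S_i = 5.95 + -2.06*i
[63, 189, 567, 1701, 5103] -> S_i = 63*3^i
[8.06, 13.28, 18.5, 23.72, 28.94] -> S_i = 8.06 + 5.22*i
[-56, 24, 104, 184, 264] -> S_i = -56 + 80*i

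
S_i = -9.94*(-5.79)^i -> [-9.94, 57.55, -333.23, 1929.4, -11171.22]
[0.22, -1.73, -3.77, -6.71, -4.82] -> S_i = Random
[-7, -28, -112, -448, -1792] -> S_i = -7*4^i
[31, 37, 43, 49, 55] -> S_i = 31 + 6*i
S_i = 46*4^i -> [46, 184, 736, 2944, 11776]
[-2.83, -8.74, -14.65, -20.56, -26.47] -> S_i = -2.83 + -5.91*i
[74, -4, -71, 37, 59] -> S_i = Random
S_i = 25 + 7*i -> [25, 32, 39, 46, 53]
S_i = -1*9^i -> [-1, -9, -81, -729, -6561]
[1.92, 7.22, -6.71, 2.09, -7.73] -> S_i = Random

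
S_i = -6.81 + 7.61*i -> [-6.81, 0.8, 8.41, 16.02, 23.63]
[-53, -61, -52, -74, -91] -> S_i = Random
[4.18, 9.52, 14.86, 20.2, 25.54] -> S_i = 4.18 + 5.34*i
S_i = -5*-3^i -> [-5, 15, -45, 135, -405]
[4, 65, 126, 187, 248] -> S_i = 4 + 61*i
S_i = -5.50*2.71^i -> [-5.5, -14.9, -40.39, -109.46, -296.65]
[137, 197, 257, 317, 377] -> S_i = 137 + 60*i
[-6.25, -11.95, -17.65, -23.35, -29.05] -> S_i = -6.25 + -5.70*i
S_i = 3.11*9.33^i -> [3.11, 29.02, 270.72, 2525.84, 23566.06]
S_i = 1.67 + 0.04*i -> [1.67, 1.71, 1.75, 1.79, 1.83]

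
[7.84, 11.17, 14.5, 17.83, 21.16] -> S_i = 7.84 + 3.33*i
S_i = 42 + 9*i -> [42, 51, 60, 69, 78]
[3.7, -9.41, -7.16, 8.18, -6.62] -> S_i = Random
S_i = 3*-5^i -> [3, -15, 75, -375, 1875]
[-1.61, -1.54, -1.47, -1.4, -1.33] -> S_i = -1.61 + 0.07*i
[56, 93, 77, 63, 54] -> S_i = Random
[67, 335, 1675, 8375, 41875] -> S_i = 67*5^i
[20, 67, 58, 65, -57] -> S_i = Random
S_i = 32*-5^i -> [32, -160, 800, -4000, 20000]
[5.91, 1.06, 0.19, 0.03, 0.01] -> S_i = 5.91*0.18^i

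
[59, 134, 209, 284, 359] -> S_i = 59 + 75*i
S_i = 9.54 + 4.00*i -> [9.54, 13.54, 17.54, 21.54, 25.54]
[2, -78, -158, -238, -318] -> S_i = 2 + -80*i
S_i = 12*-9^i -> [12, -108, 972, -8748, 78732]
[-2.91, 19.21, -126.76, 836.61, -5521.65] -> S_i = -2.91*(-6.60)^i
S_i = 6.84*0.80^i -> [6.84, 5.47, 4.38, 3.5, 2.8]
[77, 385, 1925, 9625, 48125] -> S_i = 77*5^i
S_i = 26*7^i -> [26, 182, 1274, 8918, 62426]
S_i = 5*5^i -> [5, 25, 125, 625, 3125]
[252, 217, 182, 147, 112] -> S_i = 252 + -35*i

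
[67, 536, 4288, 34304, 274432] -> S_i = 67*8^i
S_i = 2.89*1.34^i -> [2.89, 3.87, 5.19, 6.95, 9.32]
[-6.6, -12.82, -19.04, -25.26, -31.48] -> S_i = -6.60 + -6.22*i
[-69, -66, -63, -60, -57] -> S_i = -69 + 3*i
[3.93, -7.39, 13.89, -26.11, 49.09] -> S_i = 3.93*(-1.88)^i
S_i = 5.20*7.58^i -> [5.2, 39.42, 298.77, 2264.7, 17166.44]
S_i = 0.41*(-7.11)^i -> [0.41, -2.92, 20.73, -147.36, 1047.76]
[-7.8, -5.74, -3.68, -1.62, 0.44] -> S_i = -7.80 + 2.06*i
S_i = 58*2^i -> [58, 116, 232, 464, 928]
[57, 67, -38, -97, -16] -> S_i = Random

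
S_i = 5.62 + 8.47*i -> [5.62, 14.09, 22.56, 31.03, 39.5]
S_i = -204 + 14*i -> [-204, -190, -176, -162, -148]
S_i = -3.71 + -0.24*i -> [-3.71, -3.95, -4.19, -4.43, -4.67]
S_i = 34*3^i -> [34, 102, 306, 918, 2754]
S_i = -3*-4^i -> [-3, 12, -48, 192, -768]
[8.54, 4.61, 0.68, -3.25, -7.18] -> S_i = 8.54 + -3.93*i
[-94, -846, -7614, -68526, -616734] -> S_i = -94*9^i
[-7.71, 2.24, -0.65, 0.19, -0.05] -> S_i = -7.71*(-0.29)^i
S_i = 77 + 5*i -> [77, 82, 87, 92, 97]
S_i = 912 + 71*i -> [912, 983, 1054, 1125, 1196]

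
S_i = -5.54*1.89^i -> [-5.54, -10.47, -19.79, -37.4, -70.69]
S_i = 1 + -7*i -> [1, -6, -13, -20, -27]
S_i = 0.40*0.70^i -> [0.4, 0.28, 0.2, 0.14, 0.1]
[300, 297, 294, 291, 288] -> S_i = 300 + -3*i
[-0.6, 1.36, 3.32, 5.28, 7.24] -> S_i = -0.60 + 1.96*i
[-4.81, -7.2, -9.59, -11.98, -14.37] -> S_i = -4.81 + -2.39*i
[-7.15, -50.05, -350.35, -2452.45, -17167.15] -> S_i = -7.15*7.00^i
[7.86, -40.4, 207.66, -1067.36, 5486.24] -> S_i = 7.86*(-5.14)^i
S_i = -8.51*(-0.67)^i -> [-8.51, 5.7, -3.82, 2.56, -1.71]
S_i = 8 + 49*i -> [8, 57, 106, 155, 204]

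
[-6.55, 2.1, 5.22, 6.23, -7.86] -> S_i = Random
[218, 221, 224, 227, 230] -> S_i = 218 + 3*i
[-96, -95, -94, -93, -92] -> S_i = -96 + 1*i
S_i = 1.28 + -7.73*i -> [1.28, -6.45, -14.18, -21.91, -29.64]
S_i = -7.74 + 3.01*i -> [-7.74, -4.73, -1.72, 1.29, 4.3]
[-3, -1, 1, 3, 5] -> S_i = -3 + 2*i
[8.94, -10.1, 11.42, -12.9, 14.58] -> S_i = 8.94*(-1.13)^i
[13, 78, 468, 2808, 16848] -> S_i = 13*6^i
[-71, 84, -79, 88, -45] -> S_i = Random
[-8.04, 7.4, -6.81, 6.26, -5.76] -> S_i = -8.04*(-0.92)^i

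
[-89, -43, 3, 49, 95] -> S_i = -89 + 46*i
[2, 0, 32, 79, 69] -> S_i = Random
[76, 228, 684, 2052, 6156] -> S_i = 76*3^i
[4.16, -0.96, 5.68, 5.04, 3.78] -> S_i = Random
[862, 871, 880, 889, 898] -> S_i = 862 + 9*i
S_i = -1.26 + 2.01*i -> [-1.26, 0.75, 2.76, 4.77, 6.78]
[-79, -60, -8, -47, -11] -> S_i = Random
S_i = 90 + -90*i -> [90, 0, -90, -180, -270]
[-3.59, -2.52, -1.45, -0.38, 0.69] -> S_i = -3.59 + 1.07*i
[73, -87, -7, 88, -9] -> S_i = Random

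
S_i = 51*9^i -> [51, 459, 4131, 37179, 334611]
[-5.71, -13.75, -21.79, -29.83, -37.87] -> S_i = -5.71 + -8.04*i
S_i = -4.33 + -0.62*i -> [-4.33, -4.95, -5.57, -6.19, -6.81]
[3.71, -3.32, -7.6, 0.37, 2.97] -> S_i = Random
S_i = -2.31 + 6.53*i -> [-2.31, 4.22, 10.75, 17.28, 23.81]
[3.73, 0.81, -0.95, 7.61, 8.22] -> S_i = Random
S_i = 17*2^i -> [17, 34, 68, 136, 272]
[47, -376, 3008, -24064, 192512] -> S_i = 47*-8^i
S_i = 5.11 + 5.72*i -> [5.11, 10.83, 16.55, 22.27, 27.99]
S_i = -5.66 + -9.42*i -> [-5.66, -15.08, -24.5, -33.92, -43.34]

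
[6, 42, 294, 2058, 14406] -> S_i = 6*7^i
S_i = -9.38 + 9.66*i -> [-9.38, 0.28, 9.94, 19.6, 29.26]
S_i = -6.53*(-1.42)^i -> [-6.53, 9.27, -13.17, 18.7, -26.55]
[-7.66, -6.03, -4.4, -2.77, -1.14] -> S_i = -7.66 + 1.63*i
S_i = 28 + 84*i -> [28, 112, 196, 280, 364]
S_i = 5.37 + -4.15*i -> [5.37, 1.22, -2.93, -7.08, -11.23]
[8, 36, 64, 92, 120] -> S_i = 8 + 28*i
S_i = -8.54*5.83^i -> [-8.54, -49.79, -290.27, -1692.25, -9865.8]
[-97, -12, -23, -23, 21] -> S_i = Random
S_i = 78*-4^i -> [78, -312, 1248, -4992, 19968]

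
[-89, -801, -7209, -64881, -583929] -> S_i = -89*9^i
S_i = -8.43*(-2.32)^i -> [-8.43, 19.56, -45.37, 105.27, -244.22]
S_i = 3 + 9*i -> [3, 12, 21, 30, 39]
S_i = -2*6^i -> [-2, -12, -72, -432, -2592]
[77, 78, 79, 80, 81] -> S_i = 77 + 1*i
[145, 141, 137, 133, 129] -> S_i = 145 + -4*i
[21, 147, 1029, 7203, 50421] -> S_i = 21*7^i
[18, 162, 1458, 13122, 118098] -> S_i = 18*9^i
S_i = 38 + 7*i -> [38, 45, 52, 59, 66]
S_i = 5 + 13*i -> [5, 18, 31, 44, 57]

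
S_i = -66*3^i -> [-66, -198, -594, -1782, -5346]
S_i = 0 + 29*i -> [0, 29, 58, 87, 116]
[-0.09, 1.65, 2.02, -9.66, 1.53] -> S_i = Random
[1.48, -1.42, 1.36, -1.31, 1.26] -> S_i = 1.48*(-0.96)^i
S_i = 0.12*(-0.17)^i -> [0.12, -0.02, 0.0, -0.0, 0.0]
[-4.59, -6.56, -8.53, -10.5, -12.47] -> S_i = -4.59 + -1.97*i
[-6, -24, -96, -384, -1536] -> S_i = -6*4^i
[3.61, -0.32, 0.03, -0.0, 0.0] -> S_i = 3.61*(-0.09)^i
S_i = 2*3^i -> [2, 6, 18, 54, 162]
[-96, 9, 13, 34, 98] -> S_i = Random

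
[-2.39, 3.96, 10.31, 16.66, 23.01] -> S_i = -2.39 + 6.35*i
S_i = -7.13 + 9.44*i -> [-7.13, 2.31, 11.75, 21.19, 30.63]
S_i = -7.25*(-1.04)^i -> [-7.25, 7.54, -7.84, 8.16, -8.48]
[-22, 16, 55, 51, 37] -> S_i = Random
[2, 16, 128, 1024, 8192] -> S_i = 2*8^i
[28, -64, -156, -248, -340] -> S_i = 28 + -92*i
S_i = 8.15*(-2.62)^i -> [8.15, -21.35, 55.94, -146.58, 384.03]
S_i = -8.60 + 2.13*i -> [-8.6, -6.47, -4.34, -2.21, -0.08]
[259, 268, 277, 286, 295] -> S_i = 259 + 9*i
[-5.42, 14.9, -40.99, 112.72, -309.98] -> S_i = -5.42*(-2.75)^i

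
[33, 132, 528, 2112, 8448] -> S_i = 33*4^i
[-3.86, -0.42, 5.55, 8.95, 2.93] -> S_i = Random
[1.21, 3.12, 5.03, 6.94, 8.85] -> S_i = 1.21 + 1.91*i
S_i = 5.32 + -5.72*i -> [5.32, -0.4, -6.12, -11.84, -17.56]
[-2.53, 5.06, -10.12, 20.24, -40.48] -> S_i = -2.53*(-2.00)^i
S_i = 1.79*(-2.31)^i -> [1.79, -4.13, 9.55, -22.06, 50.97]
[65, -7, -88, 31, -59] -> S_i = Random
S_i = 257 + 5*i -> [257, 262, 267, 272, 277]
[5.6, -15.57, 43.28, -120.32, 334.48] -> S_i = 5.60*(-2.78)^i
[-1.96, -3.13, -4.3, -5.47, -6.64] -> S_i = -1.96 + -1.17*i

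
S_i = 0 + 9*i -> [0, 9, 18, 27, 36]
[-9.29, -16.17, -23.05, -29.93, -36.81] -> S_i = -9.29 + -6.88*i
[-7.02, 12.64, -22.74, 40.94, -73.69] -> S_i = -7.02*(-1.80)^i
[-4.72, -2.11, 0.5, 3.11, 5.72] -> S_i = -4.72 + 2.61*i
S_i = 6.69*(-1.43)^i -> [6.69, -9.57, 13.68, -19.56, 27.98]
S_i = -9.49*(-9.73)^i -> [-9.49, 92.34, -898.45, 8741.88, -85058.47]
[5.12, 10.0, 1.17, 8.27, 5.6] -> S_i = Random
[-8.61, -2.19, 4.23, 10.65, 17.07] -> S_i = -8.61 + 6.42*i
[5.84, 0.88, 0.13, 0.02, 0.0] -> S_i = 5.84*0.15^i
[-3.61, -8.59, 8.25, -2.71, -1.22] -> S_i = Random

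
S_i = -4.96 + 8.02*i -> [-4.96, 3.06, 11.08, 19.1, 27.12]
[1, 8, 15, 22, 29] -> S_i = 1 + 7*i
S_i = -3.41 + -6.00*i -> [-3.41, -9.41, -15.41, -21.41, -27.41]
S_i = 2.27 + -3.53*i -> [2.27, -1.26, -4.79, -8.32, -11.85]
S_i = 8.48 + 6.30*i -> [8.48, 14.78, 21.08, 27.38, 33.68]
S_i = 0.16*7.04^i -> [0.16, 1.13, 7.93, 55.83, 393.02]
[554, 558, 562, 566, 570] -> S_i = 554 + 4*i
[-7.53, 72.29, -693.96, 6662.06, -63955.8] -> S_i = -7.53*(-9.60)^i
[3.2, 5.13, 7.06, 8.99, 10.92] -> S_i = 3.20 + 1.93*i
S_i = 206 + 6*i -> [206, 212, 218, 224, 230]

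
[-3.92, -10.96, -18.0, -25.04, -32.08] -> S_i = -3.92 + -7.04*i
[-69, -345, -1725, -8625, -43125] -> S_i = -69*5^i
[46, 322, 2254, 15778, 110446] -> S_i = 46*7^i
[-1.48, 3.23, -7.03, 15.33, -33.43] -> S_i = -1.48*(-2.18)^i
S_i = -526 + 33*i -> [-526, -493, -460, -427, -394]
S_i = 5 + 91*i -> [5, 96, 187, 278, 369]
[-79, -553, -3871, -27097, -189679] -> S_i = -79*7^i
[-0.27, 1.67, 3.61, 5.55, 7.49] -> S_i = -0.27 + 1.94*i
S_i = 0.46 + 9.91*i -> [0.46, 10.37, 20.28, 30.19, 40.1]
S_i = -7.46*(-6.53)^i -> [-7.46, 48.71, -318.1, 2077.2, -13564.12]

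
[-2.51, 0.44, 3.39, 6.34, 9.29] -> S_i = -2.51 + 2.95*i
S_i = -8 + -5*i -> [-8, -13, -18, -23, -28]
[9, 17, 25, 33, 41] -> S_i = 9 + 8*i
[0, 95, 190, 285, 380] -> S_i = 0 + 95*i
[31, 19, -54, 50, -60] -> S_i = Random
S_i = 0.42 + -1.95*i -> [0.42, -1.53, -3.48, -5.43, -7.38]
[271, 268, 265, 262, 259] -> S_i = 271 + -3*i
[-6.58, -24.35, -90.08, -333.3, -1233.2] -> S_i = -6.58*3.70^i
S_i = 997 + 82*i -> [997, 1079, 1161, 1243, 1325]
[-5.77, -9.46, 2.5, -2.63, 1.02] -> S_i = Random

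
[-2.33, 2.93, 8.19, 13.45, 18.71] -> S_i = -2.33 + 5.26*i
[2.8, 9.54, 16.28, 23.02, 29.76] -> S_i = 2.80 + 6.74*i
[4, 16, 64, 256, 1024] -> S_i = 4*4^i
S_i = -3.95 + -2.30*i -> [-3.95, -6.25, -8.55, -10.85, -13.15]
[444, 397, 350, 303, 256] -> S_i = 444 + -47*i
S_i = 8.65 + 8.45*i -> [8.65, 17.1, 25.55, 34.0, 42.45]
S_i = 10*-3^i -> [10, -30, 90, -270, 810]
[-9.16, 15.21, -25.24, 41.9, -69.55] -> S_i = -9.16*(-1.66)^i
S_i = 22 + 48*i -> [22, 70, 118, 166, 214]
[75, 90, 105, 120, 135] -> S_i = 75 + 15*i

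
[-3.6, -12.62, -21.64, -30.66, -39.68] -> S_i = -3.60 + -9.02*i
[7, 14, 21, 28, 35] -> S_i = 7 + 7*i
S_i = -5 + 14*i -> [-5, 9, 23, 37, 51]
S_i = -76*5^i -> [-76, -380, -1900, -9500, -47500]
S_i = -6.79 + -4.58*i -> [-6.79, -11.37, -15.95, -20.53, -25.11]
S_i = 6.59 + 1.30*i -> [6.59, 7.89, 9.19, 10.49, 11.79]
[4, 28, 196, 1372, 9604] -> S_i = 4*7^i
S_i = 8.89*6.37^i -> [8.89, 56.63, 360.73, 2297.84, 14637.25]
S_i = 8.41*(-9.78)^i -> [8.41, -82.25, 804.4, -7867.06, 76939.86]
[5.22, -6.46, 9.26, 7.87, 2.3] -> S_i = Random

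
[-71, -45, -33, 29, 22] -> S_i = Random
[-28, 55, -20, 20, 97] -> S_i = Random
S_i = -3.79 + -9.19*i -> [-3.79, -12.98, -22.17, -31.36, -40.55]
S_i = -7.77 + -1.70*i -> [-7.77, -9.47, -11.17, -12.87, -14.57]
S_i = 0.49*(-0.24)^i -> [0.49, -0.12, 0.03, -0.01, 0.0]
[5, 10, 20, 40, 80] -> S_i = 5*2^i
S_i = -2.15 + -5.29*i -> [-2.15, -7.44, -12.73, -18.02, -23.31]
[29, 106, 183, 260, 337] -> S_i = 29 + 77*i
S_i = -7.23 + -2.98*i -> [-7.23, -10.21, -13.19, -16.17, -19.15]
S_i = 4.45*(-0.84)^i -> [4.45, -3.74, 3.14, -2.64, 2.22]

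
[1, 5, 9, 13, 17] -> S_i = 1 + 4*i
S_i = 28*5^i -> [28, 140, 700, 3500, 17500]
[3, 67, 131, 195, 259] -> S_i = 3 + 64*i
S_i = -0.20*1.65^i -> [-0.2, -0.33, -0.54, -0.9, -1.48]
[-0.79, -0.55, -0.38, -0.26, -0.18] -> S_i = -0.79*0.69^i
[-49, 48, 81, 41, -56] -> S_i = Random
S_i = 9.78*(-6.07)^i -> [9.78, -59.36, 360.34, -2187.28, 13276.81]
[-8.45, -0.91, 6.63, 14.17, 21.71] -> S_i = -8.45 + 7.54*i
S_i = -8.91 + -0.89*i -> [-8.91, -9.8, -10.69, -11.58, -12.47]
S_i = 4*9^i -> [4, 36, 324, 2916, 26244]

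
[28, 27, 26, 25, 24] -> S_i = 28 + -1*i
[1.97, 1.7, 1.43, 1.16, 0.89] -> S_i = 1.97 + -0.27*i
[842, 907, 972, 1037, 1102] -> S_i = 842 + 65*i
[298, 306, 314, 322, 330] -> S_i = 298 + 8*i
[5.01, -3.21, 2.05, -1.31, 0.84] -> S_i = 5.01*(-0.64)^i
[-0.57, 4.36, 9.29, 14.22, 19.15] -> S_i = -0.57 + 4.93*i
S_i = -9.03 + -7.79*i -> [-9.03, -16.82, -24.61, -32.4, -40.19]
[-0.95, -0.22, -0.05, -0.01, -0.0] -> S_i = -0.95*0.23^i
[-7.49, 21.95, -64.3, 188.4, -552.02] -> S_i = -7.49*(-2.93)^i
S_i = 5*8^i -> [5, 40, 320, 2560, 20480]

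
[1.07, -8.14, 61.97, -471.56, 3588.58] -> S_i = 1.07*(-7.61)^i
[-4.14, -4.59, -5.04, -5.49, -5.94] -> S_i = -4.14 + -0.45*i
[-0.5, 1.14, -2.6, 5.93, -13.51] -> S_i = -0.50*(-2.28)^i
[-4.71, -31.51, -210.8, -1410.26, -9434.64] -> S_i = -4.71*6.69^i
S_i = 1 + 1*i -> [1, 2, 3, 4, 5]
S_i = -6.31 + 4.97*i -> [-6.31, -1.34, 3.63, 8.6, 13.57]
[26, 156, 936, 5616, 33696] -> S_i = 26*6^i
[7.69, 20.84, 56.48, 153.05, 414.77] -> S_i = 7.69*2.71^i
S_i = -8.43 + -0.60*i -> [-8.43, -9.03, -9.63, -10.23, -10.83]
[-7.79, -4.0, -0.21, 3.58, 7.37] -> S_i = -7.79 + 3.79*i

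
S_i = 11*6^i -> [11, 66, 396, 2376, 14256]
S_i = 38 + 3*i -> [38, 41, 44, 47, 50]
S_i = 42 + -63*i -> [42, -21, -84, -147, -210]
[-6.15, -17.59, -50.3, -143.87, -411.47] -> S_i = -6.15*2.86^i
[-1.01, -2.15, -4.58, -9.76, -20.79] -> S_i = -1.01*2.13^i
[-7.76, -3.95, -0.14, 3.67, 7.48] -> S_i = -7.76 + 3.81*i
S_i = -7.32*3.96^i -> [-7.32, -28.99, -114.79, -454.57, -1800.08]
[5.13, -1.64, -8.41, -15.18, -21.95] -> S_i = 5.13 + -6.77*i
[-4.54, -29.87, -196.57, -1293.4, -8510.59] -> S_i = -4.54*6.58^i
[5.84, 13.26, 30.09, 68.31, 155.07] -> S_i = 5.84*2.27^i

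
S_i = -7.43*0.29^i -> [-7.43, -2.15, -0.62, -0.18, -0.05]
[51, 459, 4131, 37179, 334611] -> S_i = 51*9^i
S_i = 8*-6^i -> [8, -48, 288, -1728, 10368]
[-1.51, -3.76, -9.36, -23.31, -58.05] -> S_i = -1.51*2.49^i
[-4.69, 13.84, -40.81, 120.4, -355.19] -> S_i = -4.69*(-2.95)^i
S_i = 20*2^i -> [20, 40, 80, 160, 320]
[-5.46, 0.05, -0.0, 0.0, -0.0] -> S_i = -5.46*(-0.01)^i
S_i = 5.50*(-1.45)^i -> [5.5, -7.98, 11.56, -16.77, 24.31]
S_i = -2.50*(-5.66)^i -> [-2.5, 14.15, -80.09, 453.3, -2565.7]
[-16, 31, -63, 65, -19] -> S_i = Random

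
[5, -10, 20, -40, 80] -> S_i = 5*-2^i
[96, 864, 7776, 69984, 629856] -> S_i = 96*9^i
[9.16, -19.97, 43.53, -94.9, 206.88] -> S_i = 9.16*(-2.18)^i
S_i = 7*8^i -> [7, 56, 448, 3584, 28672]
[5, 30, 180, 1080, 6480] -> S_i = 5*6^i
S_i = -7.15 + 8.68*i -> [-7.15, 1.53, 10.21, 18.89, 27.57]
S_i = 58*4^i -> [58, 232, 928, 3712, 14848]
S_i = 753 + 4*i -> [753, 757, 761, 765, 769]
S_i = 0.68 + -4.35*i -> [0.68, -3.67, -8.02, -12.37, -16.72]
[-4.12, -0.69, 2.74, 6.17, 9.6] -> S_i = -4.12 + 3.43*i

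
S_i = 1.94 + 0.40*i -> [1.94, 2.34, 2.74, 3.14, 3.54]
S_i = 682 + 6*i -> [682, 688, 694, 700, 706]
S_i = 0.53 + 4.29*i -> [0.53, 4.82, 9.11, 13.4, 17.69]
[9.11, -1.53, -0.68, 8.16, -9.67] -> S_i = Random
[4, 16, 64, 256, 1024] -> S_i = 4*4^i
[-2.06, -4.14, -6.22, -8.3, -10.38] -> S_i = -2.06 + -2.08*i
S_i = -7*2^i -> [-7, -14, -28, -56, -112]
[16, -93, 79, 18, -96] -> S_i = Random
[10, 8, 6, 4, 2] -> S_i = 10 + -2*i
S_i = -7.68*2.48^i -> [-7.68, -19.05, -47.24, -117.14, -290.51]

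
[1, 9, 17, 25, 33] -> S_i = 1 + 8*i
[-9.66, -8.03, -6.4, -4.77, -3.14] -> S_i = -9.66 + 1.63*i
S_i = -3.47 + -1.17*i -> [-3.47, -4.64, -5.81, -6.98, -8.15]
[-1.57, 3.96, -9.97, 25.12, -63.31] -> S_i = -1.57*(-2.52)^i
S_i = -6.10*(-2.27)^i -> [-6.1, 13.85, -31.43, 71.35, -161.97]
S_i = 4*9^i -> [4, 36, 324, 2916, 26244]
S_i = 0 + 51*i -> [0, 51, 102, 153, 204]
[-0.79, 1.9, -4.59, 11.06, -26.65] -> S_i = -0.79*(-2.41)^i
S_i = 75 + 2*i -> [75, 77, 79, 81, 83]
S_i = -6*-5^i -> [-6, 30, -150, 750, -3750]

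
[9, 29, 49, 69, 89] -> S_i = 9 + 20*i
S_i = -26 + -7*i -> [-26, -33, -40, -47, -54]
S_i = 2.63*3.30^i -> [2.63, 8.68, 28.64, 94.51, 311.9]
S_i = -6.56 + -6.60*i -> [-6.56, -13.16, -19.76, -26.36, -32.96]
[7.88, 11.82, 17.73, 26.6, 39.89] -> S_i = 7.88*1.50^i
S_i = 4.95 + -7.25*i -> [4.95, -2.3, -9.55, -16.8, -24.05]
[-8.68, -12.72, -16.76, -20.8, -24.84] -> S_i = -8.68 + -4.04*i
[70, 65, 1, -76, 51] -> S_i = Random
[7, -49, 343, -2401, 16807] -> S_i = 7*-7^i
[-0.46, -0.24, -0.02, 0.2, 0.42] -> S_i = -0.46 + 0.22*i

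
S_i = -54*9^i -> [-54, -486, -4374, -39366, -354294]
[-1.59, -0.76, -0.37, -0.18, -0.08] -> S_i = -1.59*0.48^i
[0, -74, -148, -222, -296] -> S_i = 0 + -74*i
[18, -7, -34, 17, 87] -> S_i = Random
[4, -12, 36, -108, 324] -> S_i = 4*-3^i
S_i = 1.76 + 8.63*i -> [1.76, 10.39, 19.02, 27.65, 36.28]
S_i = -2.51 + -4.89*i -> [-2.51, -7.4, -12.29, -17.18, -22.07]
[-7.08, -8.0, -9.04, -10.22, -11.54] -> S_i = -7.08*1.13^i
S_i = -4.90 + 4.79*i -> [-4.9, -0.11, 4.68, 9.47, 14.26]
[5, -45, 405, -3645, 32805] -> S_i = 5*-9^i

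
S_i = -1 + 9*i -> [-1, 8, 17, 26, 35]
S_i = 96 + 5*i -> [96, 101, 106, 111, 116]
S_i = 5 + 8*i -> [5, 13, 21, 29, 37]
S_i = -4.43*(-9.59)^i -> [-4.43, 42.48, -407.42, 3907.15, -37469.52]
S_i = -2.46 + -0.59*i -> [-2.46, -3.05, -3.64, -4.23, -4.82]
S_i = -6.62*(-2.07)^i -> [-6.62, 13.7, -28.37, 58.72, -121.55]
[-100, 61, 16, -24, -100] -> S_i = Random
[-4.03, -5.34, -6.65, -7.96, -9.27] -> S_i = -4.03 + -1.31*i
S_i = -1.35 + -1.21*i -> [-1.35, -2.56, -3.77, -4.98, -6.19]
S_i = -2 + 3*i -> [-2, 1, 4, 7, 10]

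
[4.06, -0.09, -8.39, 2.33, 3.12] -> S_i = Random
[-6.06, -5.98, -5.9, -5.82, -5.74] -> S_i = -6.06 + 0.08*i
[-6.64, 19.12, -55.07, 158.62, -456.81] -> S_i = -6.64*(-2.88)^i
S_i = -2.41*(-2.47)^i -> [-2.41, 5.95, -14.7, 36.32, -89.7]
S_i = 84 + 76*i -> [84, 160, 236, 312, 388]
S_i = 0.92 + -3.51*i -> [0.92, -2.59, -6.1, -9.61, -13.12]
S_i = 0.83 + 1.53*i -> [0.83, 2.36, 3.89, 5.42, 6.95]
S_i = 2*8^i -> [2, 16, 128, 1024, 8192]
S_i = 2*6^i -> [2, 12, 72, 432, 2592]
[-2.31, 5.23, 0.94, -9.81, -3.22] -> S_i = Random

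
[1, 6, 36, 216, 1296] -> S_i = 1*6^i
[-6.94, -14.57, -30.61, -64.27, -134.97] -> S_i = -6.94*2.10^i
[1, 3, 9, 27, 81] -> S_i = 1*3^i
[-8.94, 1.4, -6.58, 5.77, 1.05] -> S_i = Random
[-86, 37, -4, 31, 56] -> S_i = Random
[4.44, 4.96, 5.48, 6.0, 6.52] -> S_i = 4.44 + 0.52*i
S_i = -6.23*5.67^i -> [-6.23, -35.32, -200.29, -1135.63, -6439.03]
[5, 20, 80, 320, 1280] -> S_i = 5*4^i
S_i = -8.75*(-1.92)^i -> [-8.75, 16.8, -32.26, 61.93, -118.91]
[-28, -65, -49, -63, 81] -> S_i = Random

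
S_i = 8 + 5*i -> [8, 13, 18, 23, 28]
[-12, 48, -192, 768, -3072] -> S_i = -12*-4^i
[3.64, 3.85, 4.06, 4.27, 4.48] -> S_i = 3.64 + 0.21*i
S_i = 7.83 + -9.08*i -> [7.83, -1.25, -10.33, -19.41, -28.49]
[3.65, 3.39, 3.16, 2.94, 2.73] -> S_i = 3.65*0.93^i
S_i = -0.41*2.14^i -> [-0.41, -0.88, -1.88, -4.02, -8.6]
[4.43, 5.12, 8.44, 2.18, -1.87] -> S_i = Random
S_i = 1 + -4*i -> [1, -3, -7, -11, -15]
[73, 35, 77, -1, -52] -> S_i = Random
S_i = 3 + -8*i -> [3, -5, -13, -21, -29]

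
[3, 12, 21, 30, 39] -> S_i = 3 + 9*i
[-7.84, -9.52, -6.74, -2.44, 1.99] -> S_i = Random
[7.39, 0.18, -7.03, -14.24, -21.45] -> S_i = 7.39 + -7.21*i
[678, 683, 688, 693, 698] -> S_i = 678 + 5*i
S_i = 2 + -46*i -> [2, -44, -90, -136, -182]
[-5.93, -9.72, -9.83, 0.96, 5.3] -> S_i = Random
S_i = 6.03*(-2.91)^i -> [6.03, -17.55, 51.06, -148.59, 432.4]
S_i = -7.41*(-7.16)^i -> [-7.41, 53.06, -379.88, 2719.93, -19474.68]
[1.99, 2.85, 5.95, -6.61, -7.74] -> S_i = Random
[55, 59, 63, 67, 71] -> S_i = 55 + 4*i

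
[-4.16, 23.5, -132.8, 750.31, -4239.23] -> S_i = -4.16*(-5.65)^i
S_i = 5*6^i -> [5, 30, 180, 1080, 6480]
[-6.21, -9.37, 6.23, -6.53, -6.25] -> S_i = Random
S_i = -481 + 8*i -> [-481, -473, -465, -457, -449]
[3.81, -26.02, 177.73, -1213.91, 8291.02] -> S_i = 3.81*(-6.83)^i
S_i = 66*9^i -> [66, 594, 5346, 48114, 433026]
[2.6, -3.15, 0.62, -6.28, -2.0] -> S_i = Random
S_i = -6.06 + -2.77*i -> [-6.06, -8.83, -11.6, -14.37, -17.14]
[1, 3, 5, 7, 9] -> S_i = 1 + 2*i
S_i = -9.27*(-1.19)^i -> [-9.27, 11.03, -13.13, 15.62, -18.59]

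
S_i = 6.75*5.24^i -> [6.75, 35.37, 185.34, 971.18, 5088.96]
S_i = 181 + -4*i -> [181, 177, 173, 169, 165]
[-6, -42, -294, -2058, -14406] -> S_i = -6*7^i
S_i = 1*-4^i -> [1, -4, 16, -64, 256]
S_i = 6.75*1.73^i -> [6.75, 11.68, 20.2, 34.95, 60.46]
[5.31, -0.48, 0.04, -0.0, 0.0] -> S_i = 5.31*(-0.09)^i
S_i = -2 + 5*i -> [-2, 3, 8, 13, 18]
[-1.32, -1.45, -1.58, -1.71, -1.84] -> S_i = -1.32 + -0.13*i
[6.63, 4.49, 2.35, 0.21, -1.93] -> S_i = 6.63 + -2.14*i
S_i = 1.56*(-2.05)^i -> [1.56, -3.2, 6.56, -13.44, 27.55]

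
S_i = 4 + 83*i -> [4, 87, 170, 253, 336]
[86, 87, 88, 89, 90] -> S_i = 86 + 1*i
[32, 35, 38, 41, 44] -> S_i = 32 + 3*i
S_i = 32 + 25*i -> [32, 57, 82, 107, 132]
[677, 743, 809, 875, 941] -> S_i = 677 + 66*i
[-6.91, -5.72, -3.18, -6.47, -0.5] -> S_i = Random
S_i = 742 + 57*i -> [742, 799, 856, 913, 970]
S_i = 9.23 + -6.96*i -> [9.23, 2.27, -4.69, -11.65, -18.61]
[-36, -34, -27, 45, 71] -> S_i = Random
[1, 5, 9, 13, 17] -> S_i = 1 + 4*i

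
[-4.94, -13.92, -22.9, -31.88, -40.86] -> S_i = -4.94 + -8.98*i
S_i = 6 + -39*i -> [6, -33, -72, -111, -150]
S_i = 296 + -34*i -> [296, 262, 228, 194, 160]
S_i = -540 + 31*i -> [-540, -509, -478, -447, -416]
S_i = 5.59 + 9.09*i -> [5.59, 14.68, 23.77, 32.86, 41.95]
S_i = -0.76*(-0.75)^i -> [-0.76, 0.57, -0.43, 0.32, -0.24]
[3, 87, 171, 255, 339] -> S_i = 3 + 84*i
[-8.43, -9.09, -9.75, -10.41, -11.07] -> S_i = -8.43 + -0.66*i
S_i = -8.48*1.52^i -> [-8.48, -12.89, -19.59, -29.78, -45.27]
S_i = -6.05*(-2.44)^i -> [-6.05, 14.76, -36.02, 87.89, -214.44]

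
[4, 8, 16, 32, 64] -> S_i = 4*2^i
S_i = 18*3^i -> [18, 54, 162, 486, 1458]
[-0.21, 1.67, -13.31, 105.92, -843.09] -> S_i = -0.21*(-7.96)^i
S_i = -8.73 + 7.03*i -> [-8.73, -1.7, 5.33, 12.36, 19.39]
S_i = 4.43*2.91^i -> [4.43, 12.89, 37.51, 109.16, 317.67]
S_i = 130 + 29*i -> [130, 159, 188, 217, 246]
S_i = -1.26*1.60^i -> [-1.26, -2.02, -3.23, -5.16, -8.26]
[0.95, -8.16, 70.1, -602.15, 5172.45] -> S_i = 0.95*(-8.59)^i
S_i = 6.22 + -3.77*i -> [6.22, 2.45, -1.32, -5.09, -8.86]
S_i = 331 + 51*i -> [331, 382, 433, 484, 535]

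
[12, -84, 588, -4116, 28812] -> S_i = 12*-7^i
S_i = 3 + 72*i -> [3, 75, 147, 219, 291]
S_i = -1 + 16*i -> [-1, 15, 31, 47, 63]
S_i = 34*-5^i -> [34, -170, 850, -4250, 21250]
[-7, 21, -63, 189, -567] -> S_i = -7*-3^i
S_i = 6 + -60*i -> [6, -54, -114, -174, -234]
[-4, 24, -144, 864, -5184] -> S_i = -4*-6^i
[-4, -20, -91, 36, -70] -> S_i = Random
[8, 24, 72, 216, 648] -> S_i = 8*3^i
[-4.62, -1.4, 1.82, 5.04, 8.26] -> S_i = -4.62 + 3.22*i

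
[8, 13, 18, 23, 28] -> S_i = 8 + 5*i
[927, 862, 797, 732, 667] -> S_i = 927 + -65*i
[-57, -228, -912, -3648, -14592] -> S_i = -57*4^i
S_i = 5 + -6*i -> [5, -1, -7, -13, -19]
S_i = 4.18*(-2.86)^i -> [4.18, -11.95, 34.19, -97.79, 279.67]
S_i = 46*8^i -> [46, 368, 2944, 23552, 188416]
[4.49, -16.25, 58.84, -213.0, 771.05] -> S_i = 4.49*(-3.62)^i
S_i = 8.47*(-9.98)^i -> [8.47, -84.53, 843.62, -8419.28, 84024.43]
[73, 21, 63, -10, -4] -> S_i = Random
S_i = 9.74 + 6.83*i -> [9.74, 16.57, 23.4, 30.23, 37.06]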